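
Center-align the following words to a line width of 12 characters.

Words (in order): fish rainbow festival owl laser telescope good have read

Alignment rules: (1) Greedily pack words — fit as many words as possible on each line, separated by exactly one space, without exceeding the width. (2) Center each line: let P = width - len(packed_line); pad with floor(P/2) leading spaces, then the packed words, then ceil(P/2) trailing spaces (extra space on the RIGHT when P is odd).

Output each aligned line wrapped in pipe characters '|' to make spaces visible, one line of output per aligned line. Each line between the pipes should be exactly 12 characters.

Answer: |fish rainbow|
|festival owl|
|   laser    |
| telescope  |
| good have  |
|    read    |

Derivation:
Line 1: ['fish', 'rainbow'] (min_width=12, slack=0)
Line 2: ['festival', 'owl'] (min_width=12, slack=0)
Line 3: ['laser'] (min_width=5, slack=7)
Line 4: ['telescope'] (min_width=9, slack=3)
Line 5: ['good', 'have'] (min_width=9, slack=3)
Line 6: ['read'] (min_width=4, slack=8)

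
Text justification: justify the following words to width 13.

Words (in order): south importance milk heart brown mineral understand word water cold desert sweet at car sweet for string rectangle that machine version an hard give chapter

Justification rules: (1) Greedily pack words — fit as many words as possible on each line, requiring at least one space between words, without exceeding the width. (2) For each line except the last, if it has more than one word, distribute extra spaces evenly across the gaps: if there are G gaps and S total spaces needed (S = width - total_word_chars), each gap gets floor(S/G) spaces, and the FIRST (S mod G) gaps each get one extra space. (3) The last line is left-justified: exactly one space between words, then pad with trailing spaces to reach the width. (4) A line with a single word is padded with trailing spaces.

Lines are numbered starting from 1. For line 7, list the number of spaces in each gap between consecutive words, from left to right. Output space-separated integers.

Line 1: ['south'] (min_width=5, slack=8)
Line 2: ['importance'] (min_width=10, slack=3)
Line 3: ['milk', 'heart'] (min_width=10, slack=3)
Line 4: ['brown', 'mineral'] (min_width=13, slack=0)
Line 5: ['understand'] (min_width=10, slack=3)
Line 6: ['word', 'water'] (min_width=10, slack=3)
Line 7: ['cold', 'desert'] (min_width=11, slack=2)
Line 8: ['sweet', 'at', 'car'] (min_width=12, slack=1)
Line 9: ['sweet', 'for'] (min_width=9, slack=4)
Line 10: ['string'] (min_width=6, slack=7)
Line 11: ['rectangle'] (min_width=9, slack=4)
Line 12: ['that', 'machine'] (min_width=12, slack=1)
Line 13: ['version', 'an'] (min_width=10, slack=3)
Line 14: ['hard', 'give'] (min_width=9, slack=4)
Line 15: ['chapter'] (min_width=7, slack=6)

Answer: 3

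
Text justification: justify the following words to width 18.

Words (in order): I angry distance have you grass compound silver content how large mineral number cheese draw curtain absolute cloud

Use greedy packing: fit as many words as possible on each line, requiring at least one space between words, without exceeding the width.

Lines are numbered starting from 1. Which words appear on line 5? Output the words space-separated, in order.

Answer: mineral number

Derivation:
Line 1: ['I', 'angry', 'distance'] (min_width=16, slack=2)
Line 2: ['have', 'you', 'grass'] (min_width=14, slack=4)
Line 3: ['compound', 'silver'] (min_width=15, slack=3)
Line 4: ['content', 'how', 'large'] (min_width=17, slack=1)
Line 5: ['mineral', 'number'] (min_width=14, slack=4)
Line 6: ['cheese', 'draw'] (min_width=11, slack=7)
Line 7: ['curtain', 'absolute'] (min_width=16, slack=2)
Line 8: ['cloud'] (min_width=5, slack=13)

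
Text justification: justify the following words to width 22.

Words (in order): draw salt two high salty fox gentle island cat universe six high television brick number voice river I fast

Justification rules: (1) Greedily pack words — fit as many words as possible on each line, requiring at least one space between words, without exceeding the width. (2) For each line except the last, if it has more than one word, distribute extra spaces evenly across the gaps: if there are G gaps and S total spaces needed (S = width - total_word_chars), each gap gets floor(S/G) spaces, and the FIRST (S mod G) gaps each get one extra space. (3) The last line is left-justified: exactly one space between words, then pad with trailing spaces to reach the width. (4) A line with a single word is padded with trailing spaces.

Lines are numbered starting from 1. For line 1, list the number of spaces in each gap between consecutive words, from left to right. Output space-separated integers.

Line 1: ['draw', 'salt', 'two', 'high'] (min_width=18, slack=4)
Line 2: ['salty', 'fox', 'gentle'] (min_width=16, slack=6)
Line 3: ['island', 'cat', 'universe'] (min_width=19, slack=3)
Line 4: ['six', 'high', 'television'] (min_width=19, slack=3)
Line 5: ['brick', 'number', 'voice'] (min_width=18, slack=4)
Line 6: ['river', 'I', 'fast'] (min_width=12, slack=10)

Answer: 3 2 2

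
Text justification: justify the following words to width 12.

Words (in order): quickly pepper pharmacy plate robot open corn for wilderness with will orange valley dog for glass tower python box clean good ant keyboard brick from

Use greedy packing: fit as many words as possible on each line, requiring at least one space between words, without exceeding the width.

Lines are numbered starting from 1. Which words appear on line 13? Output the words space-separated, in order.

Answer: box clean

Derivation:
Line 1: ['quickly'] (min_width=7, slack=5)
Line 2: ['pepper'] (min_width=6, slack=6)
Line 3: ['pharmacy'] (min_width=8, slack=4)
Line 4: ['plate', 'robot'] (min_width=11, slack=1)
Line 5: ['open', 'corn'] (min_width=9, slack=3)
Line 6: ['for'] (min_width=3, slack=9)
Line 7: ['wilderness'] (min_width=10, slack=2)
Line 8: ['with', 'will'] (min_width=9, slack=3)
Line 9: ['orange'] (min_width=6, slack=6)
Line 10: ['valley', 'dog'] (min_width=10, slack=2)
Line 11: ['for', 'glass'] (min_width=9, slack=3)
Line 12: ['tower', 'python'] (min_width=12, slack=0)
Line 13: ['box', 'clean'] (min_width=9, slack=3)
Line 14: ['good', 'ant'] (min_width=8, slack=4)
Line 15: ['keyboard'] (min_width=8, slack=4)
Line 16: ['brick', 'from'] (min_width=10, slack=2)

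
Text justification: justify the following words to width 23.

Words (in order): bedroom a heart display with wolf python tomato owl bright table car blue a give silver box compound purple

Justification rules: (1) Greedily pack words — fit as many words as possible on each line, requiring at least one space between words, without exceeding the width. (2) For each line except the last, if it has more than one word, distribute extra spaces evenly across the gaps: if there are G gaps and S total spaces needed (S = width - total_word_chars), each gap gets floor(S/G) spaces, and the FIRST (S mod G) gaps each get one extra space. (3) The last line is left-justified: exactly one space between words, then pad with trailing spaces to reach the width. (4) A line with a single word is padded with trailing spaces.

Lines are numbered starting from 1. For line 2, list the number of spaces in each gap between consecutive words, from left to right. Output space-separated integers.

Answer: 1 1 1

Derivation:
Line 1: ['bedroom', 'a', 'heart', 'display'] (min_width=23, slack=0)
Line 2: ['with', 'wolf', 'python', 'tomato'] (min_width=23, slack=0)
Line 3: ['owl', 'bright', 'table', 'car'] (min_width=20, slack=3)
Line 4: ['blue', 'a', 'give', 'silver', 'box'] (min_width=22, slack=1)
Line 5: ['compound', 'purple'] (min_width=15, slack=8)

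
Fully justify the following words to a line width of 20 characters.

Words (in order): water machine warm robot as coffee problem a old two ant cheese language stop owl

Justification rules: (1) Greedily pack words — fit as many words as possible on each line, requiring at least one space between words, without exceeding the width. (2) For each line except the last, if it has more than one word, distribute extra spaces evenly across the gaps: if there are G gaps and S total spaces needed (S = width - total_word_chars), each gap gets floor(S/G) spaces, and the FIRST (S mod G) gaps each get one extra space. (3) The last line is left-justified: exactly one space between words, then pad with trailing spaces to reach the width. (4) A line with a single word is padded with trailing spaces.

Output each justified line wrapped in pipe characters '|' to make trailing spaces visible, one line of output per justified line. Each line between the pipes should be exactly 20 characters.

Answer: |water  machine  warm|
|robot    as   coffee|
|problem  a  old  two|
|ant  cheese language|
|stop owl            |

Derivation:
Line 1: ['water', 'machine', 'warm'] (min_width=18, slack=2)
Line 2: ['robot', 'as', 'coffee'] (min_width=15, slack=5)
Line 3: ['problem', 'a', 'old', 'two'] (min_width=17, slack=3)
Line 4: ['ant', 'cheese', 'language'] (min_width=19, slack=1)
Line 5: ['stop', 'owl'] (min_width=8, slack=12)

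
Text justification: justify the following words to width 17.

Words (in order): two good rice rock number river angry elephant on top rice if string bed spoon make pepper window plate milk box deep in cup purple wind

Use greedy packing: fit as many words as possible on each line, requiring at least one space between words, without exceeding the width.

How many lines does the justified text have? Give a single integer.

Line 1: ['two', 'good', 'rice'] (min_width=13, slack=4)
Line 2: ['rock', 'number', 'river'] (min_width=17, slack=0)
Line 3: ['angry', 'elephant', 'on'] (min_width=17, slack=0)
Line 4: ['top', 'rice', 'if'] (min_width=11, slack=6)
Line 5: ['string', 'bed', 'spoon'] (min_width=16, slack=1)
Line 6: ['make', 'pepper'] (min_width=11, slack=6)
Line 7: ['window', 'plate', 'milk'] (min_width=17, slack=0)
Line 8: ['box', 'deep', 'in', 'cup'] (min_width=15, slack=2)
Line 9: ['purple', 'wind'] (min_width=11, slack=6)
Total lines: 9

Answer: 9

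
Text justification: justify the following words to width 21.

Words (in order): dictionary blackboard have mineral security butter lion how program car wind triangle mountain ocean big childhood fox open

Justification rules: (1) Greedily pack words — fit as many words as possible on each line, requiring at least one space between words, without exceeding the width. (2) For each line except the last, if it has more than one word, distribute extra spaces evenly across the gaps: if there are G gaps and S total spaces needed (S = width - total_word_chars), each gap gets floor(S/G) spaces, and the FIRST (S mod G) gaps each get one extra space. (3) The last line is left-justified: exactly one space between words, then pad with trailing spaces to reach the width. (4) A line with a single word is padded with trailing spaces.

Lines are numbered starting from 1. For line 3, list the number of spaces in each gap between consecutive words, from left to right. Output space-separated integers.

Line 1: ['dictionary', 'blackboard'] (min_width=21, slack=0)
Line 2: ['have', 'mineral', 'security'] (min_width=21, slack=0)
Line 3: ['butter', 'lion', 'how'] (min_width=15, slack=6)
Line 4: ['program', 'car', 'wind'] (min_width=16, slack=5)
Line 5: ['triangle', 'mountain'] (min_width=17, slack=4)
Line 6: ['ocean', 'big', 'childhood'] (min_width=19, slack=2)
Line 7: ['fox', 'open'] (min_width=8, slack=13)

Answer: 4 4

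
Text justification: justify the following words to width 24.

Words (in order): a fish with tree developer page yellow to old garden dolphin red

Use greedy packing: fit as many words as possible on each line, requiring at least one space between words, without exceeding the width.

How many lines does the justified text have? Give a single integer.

Answer: 3

Derivation:
Line 1: ['a', 'fish', 'with', 'tree'] (min_width=16, slack=8)
Line 2: ['developer', 'page', 'yellow', 'to'] (min_width=24, slack=0)
Line 3: ['old', 'garden', 'dolphin', 'red'] (min_width=22, slack=2)
Total lines: 3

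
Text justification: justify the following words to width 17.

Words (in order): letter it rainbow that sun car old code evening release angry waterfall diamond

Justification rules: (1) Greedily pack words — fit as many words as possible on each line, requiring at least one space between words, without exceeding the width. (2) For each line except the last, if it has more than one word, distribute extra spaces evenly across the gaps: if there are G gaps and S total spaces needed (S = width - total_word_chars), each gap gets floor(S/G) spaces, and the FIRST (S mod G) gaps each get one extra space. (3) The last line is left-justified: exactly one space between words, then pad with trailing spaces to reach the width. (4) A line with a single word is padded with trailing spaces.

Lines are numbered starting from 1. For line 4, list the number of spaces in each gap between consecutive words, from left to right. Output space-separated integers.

Answer: 5

Derivation:
Line 1: ['letter', 'it', 'rainbow'] (min_width=17, slack=0)
Line 2: ['that', 'sun', 'car', 'old'] (min_width=16, slack=1)
Line 3: ['code', 'evening'] (min_width=12, slack=5)
Line 4: ['release', 'angry'] (min_width=13, slack=4)
Line 5: ['waterfall', 'diamond'] (min_width=17, slack=0)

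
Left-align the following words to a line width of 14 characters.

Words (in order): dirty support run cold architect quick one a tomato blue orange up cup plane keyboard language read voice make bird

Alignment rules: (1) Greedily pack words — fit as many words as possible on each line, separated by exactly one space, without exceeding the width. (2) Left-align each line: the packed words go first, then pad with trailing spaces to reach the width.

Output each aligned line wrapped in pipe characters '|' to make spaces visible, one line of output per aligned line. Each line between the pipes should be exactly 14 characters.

Answer: |dirty support |
|run cold      |
|architect     |
|quick one a   |
|tomato blue   |
|orange up cup |
|plane keyboard|
|language read |
|voice make    |
|bird          |

Derivation:
Line 1: ['dirty', 'support'] (min_width=13, slack=1)
Line 2: ['run', 'cold'] (min_width=8, slack=6)
Line 3: ['architect'] (min_width=9, slack=5)
Line 4: ['quick', 'one', 'a'] (min_width=11, slack=3)
Line 5: ['tomato', 'blue'] (min_width=11, slack=3)
Line 6: ['orange', 'up', 'cup'] (min_width=13, slack=1)
Line 7: ['plane', 'keyboard'] (min_width=14, slack=0)
Line 8: ['language', 'read'] (min_width=13, slack=1)
Line 9: ['voice', 'make'] (min_width=10, slack=4)
Line 10: ['bird'] (min_width=4, slack=10)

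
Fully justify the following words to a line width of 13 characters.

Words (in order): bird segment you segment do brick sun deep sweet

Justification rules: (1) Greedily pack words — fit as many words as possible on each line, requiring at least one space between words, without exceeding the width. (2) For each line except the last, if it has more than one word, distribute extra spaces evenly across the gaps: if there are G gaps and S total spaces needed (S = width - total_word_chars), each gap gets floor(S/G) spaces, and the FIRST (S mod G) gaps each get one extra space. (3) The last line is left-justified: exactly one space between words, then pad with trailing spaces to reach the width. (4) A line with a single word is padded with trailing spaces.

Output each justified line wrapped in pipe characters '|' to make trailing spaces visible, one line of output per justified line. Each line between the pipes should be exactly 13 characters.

Line 1: ['bird', 'segment'] (min_width=12, slack=1)
Line 2: ['you', 'segment'] (min_width=11, slack=2)
Line 3: ['do', 'brick', 'sun'] (min_width=12, slack=1)
Line 4: ['deep', 'sweet'] (min_width=10, slack=3)

Answer: |bird  segment|
|you   segment|
|do  brick sun|
|deep sweet   |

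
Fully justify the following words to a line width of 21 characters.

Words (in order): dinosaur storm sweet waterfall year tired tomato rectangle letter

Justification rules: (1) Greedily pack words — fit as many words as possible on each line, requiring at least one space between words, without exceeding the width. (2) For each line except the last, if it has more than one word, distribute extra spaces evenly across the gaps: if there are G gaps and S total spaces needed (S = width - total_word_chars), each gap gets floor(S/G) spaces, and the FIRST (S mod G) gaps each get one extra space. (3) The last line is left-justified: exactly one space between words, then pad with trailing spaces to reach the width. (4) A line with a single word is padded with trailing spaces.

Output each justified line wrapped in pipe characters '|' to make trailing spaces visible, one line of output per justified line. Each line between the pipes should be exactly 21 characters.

Answer: |dinosaur  storm sweet|
|waterfall  year tired|
|tomato      rectangle|
|letter               |

Derivation:
Line 1: ['dinosaur', 'storm', 'sweet'] (min_width=20, slack=1)
Line 2: ['waterfall', 'year', 'tired'] (min_width=20, slack=1)
Line 3: ['tomato', 'rectangle'] (min_width=16, slack=5)
Line 4: ['letter'] (min_width=6, slack=15)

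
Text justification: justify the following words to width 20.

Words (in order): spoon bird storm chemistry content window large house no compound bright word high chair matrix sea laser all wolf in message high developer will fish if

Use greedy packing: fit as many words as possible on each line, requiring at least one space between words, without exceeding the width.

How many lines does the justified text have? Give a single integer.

Line 1: ['spoon', 'bird', 'storm'] (min_width=16, slack=4)
Line 2: ['chemistry', 'content'] (min_width=17, slack=3)
Line 3: ['window', 'large', 'house'] (min_width=18, slack=2)
Line 4: ['no', 'compound', 'bright'] (min_width=18, slack=2)
Line 5: ['word', 'high', 'chair'] (min_width=15, slack=5)
Line 6: ['matrix', 'sea', 'laser', 'all'] (min_width=20, slack=0)
Line 7: ['wolf', 'in', 'message', 'high'] (min_width=20, slack=0)
Line 8: ['developer', 'will', 'fish'] (min_width=19, slack=1)
Line 9: ['if'] (min_width=2, slack=18)
Total lines: 9

Answer: 9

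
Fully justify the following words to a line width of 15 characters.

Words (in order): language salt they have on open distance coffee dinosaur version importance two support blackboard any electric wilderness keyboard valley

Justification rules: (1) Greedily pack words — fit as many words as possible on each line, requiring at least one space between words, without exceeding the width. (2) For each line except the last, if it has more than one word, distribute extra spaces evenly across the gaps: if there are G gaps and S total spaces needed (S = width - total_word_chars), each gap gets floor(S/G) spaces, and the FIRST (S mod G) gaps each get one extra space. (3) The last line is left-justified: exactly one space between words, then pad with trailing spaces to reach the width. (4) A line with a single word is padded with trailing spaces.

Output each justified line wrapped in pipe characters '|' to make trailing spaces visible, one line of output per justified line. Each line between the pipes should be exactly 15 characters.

Line 1: ['language', 'salt'] (min_width=13, slack=2)
Line 2: ['they', 'have', 'on'] (min_width=12, slack=3)
Line 3: ['open', 'distance'] (min_width=13, slack=2)
Line 4: ['coffee', 'dinosaur'] (min_width=15, slack=0)
Line 5: ['version'] (min_width=7, slack=8)
Line 6: ['importance', 'two'] (min_width=14, slack=1)
Line 7: ['support'] (min_width=7, slack=8)
Line 8: ['blackboard', 'any'] (min_width=14, slack=1)
Line 9: ['electric'] (min_width=8, slack=7)
Line 10: ['wilderness'] (min_width=10, slack=5)
Line 11: ['keyboard', 'valley'] (min_width=15, slack=0)

Answer: |language   salt|
|they   have  on|
|open   distance|
|coffee dinosaur|
|version        |
|importance  two|
|support        |
|blackboard  any|
|electric       |
|wilderness     |
|keyboard valley|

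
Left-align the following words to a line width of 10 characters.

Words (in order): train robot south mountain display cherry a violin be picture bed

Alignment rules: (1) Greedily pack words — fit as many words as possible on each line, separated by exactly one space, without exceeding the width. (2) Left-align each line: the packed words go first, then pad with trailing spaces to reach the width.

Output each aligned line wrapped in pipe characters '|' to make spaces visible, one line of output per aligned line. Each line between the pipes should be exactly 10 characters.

Line 1: ['train'] (min_width=5, slack=5)
Line 2: ['robot'] (min_width=5, slack=5)
Line 3: ['south'] (min_width=5, slack=5)
Line 4: ['mountain'] (min_width=8, slack=2)
Line 5: ['display'] (min_width=7, slack=3)
Line 6: ['cherry', 'a'] (min_width=8, slack=2)
Line 7: ['violin', 'be'] (min_width=9, slack=1)
Line 8: ['picture'] (min_width=7, slack=3)
Line 9: ['bed'] (min_width=3, slack=7)

Answer: |train     |
|robot     |
|south     |
|mountain  |
|display   |
|cherry a  |
|violin be |
|picture   |
|bed       |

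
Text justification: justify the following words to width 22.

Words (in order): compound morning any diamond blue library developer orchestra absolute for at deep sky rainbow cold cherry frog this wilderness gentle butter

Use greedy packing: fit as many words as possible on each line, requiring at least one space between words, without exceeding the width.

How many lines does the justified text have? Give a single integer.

Line 1: ['compound', 'morning', 'any'] (min_width=20, slack=2)
Line 2: ['diamond', 'blue', 'library'] (min_width=20, slack=2)
Line 3: ['developer', 'orchestra'] (min_width=19, slack=3)
Line 4: ['absolute', 'for', 'at', 'deep'] (min_width=20, slack=2)
Line 5: ['sky', 'rainbow', 'cold'] (min_width=16, slack=6)
Line 6: ['cherry', 'frog', 'this'] (min_width=16, slack=6)
Line 7: ['wilderness', 'gentle'] (min_width=17, slack=5)
Line 8: ['butter'] (min_width=6, slack=16)
Total lines: 8

Answer: 8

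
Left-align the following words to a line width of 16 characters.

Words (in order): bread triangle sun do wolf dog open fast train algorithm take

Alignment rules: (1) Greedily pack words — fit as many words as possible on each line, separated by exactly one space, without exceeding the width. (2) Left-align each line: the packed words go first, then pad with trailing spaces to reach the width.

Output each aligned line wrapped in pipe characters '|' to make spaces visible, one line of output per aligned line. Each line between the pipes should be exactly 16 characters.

Line 1: ['bread', 'triangle'] (min_width=14, slack=2)
Line 2: ['sun', 'do', 'wolf', 'dog'] (min_width=15, slack=1)
Line 3: ['open', 'fast', 'train'] (min_width=15, slack=1)
Line 4: ['algorithm', 'take'] (min_width=14, slack=2)

Answer: |bread triangle  |
|sun do wolf dog |
|open fast train |
|algorithm take  |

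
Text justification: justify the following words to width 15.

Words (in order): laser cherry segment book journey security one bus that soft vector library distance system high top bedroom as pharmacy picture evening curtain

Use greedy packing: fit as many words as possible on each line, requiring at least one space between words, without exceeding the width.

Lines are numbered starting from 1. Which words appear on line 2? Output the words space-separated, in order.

Line 1: ['laser', 'cherry'] (min_width=12, slack=3)
Line 2: ['segment', 'book'] (min_width=12, slack=3)
Line 3: ['journey'] (min_width=7, slack=8)
Line 4: ['security', 'one'] (min_width=12, slack=3)
Line 5: ['bus', 'that', 'soft'] (min_width=13, slack=2)
Line 6: ['vector', 'library'] (min_width=14, slack=1)
Line 7: ['distance', 'system'] (min_width=15, slack=0)
Line 8: ['high', 'top'] (min_width=8, slack=7)
Line 9: ['bedroom', 'as'] (min_width=10, slack=5)
Line 10: ['pharmacy'] (min_width=8, slack=7)
Line 11: ['picture', 'evening'] (min_width=15, slack=0)
Line 12: ['curtain'] (min_width=7, slack=8)

Answer: segment book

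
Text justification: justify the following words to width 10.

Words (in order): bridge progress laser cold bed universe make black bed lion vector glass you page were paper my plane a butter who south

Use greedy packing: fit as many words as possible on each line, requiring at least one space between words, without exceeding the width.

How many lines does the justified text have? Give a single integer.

Line 1: ['bridge'] (min_width=6, slack=4)
Line 2: ['progress'] (min_width=8, slack=2)
Line 3: ['laser', 'cold'] (min_width=10, slack=0)
Line 4: ['bed'] (min_width=3, slack=7)
Line 5: ['universe'] (min_width=8, slack=2)
Line 6: ['make', 'black'] (min_width=10, slack=0)
Line 7: ['bed', 'lion'] (min_width=8, slack=2)
Line 8: ['vector'] (min_width=6, slack=4)
Line 9: ['glass', 'you'] (min_width=9, slack=1)
Line 10: ['page', 'were'] (min_width=9, slack=1)
Line 11: ['paper', 'my'] (min_width=8, slack=2)
Line 12: ['plane', 'a'] (min_width=7, slack=3)
Line 13: ['butter', 'who'] (min_width=10, slack=0)
Line 14: ['south'] (min_width=5, slack=5)
Total lines: 14

Answer: 14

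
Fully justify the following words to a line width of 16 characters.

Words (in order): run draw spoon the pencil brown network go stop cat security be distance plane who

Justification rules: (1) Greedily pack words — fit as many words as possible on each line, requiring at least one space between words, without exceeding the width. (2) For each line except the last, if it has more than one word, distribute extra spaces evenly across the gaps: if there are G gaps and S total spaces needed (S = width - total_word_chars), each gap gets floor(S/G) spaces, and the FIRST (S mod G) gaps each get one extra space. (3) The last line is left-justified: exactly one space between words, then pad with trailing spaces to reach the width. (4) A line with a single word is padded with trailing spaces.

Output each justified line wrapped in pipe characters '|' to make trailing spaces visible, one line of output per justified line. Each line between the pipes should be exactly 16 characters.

Line 1: ['run', 'draw', 'spoon'] (min_width=14, slack=2)
Line 2: ['the', 'pencil', 'brown'] (min_width=16, slack=0)
Line 3: ['network', 'go', 'stop'] (min_width=15, slack=1)
Line 4: ['cat', 'security', 'be'] (min_width=15, slack=1)
Line 5: ['distance', 'plane'] (min_width=14, slack=2)
Line 6: ['who'] (min_width=3, slack=13)

Answer: |run  draw  spoon|
|the pencil brown|
|network  go stop|
|cat  security be|
|distance   plane|
|who             |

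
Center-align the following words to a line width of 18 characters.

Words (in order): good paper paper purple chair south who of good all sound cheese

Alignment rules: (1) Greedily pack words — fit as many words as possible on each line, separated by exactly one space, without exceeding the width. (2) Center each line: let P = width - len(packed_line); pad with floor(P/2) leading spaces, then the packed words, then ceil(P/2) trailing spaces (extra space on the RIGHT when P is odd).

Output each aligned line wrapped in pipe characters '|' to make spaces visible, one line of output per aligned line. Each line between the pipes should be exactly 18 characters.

Line 1: ['good', 'paper', 'paper'] (min_width=16, slack=2)
Line 2: ['purple', 'chair', 'south'] (min_width=18, slack=0)
Line 3: ['who', 'of', 'good', 'all'] (min_width=15, slack=3)
Line 4: ['sound', 'cheese'] (min_width=12, slack=6)

Answer: | good paper paper |
|purple chair south|
| who of good all  |
|   sound cheese   |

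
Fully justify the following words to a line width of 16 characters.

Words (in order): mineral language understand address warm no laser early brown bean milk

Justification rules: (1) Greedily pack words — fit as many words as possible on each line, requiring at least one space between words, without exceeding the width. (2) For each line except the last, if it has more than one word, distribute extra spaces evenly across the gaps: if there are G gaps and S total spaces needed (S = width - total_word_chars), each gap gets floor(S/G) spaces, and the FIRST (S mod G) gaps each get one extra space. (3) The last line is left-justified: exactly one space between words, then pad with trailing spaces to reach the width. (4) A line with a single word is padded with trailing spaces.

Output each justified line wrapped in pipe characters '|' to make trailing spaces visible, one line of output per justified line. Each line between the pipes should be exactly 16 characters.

Line 1: ['mineral', 'language'] (min_width=16, slack=0)
Line 2: ['understand'] (min_width=10, slack=6)
Line 3: ['address', 'warm', 'no'] (min_width=15, slack=1)
Line 4: ['laser', 'early'] (min_width=11, slack=5)
Line 5: ['brown', 'bean', 'milk'] (min_width=15, slack=1)

Answer: |mineral language|
|understand      |
|address  warm no|
|laser      early|
|brown bean milk |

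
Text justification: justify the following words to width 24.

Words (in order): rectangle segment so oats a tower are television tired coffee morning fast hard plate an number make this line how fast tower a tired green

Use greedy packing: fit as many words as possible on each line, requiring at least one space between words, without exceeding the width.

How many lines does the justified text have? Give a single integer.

Answer: 7

Derivation:
Line 1: ['rectangle', 'segment', 'so'] (min_width=20, slack=4)
Line 2: ['oats', 'a', 'tower', 'are'] (min_width=16, slack=8)
Line 3: ['television', 'tired', 'coffee'] (min_width=23, slack=1)
Line 4: ['morning', 'fast', 'hard', 'plate'] (min_width=23, slack=1)
Line 5: ['an', 'number', 'make', 'this', 'line'] (min_width=24, slack=0)
Line 6: ['how', 'fast', 'tower', 'a', 'tired'] (min_width=22, slack=2)
Line 7: ['green'] (min_width=5, slack=19)
Total lines: 7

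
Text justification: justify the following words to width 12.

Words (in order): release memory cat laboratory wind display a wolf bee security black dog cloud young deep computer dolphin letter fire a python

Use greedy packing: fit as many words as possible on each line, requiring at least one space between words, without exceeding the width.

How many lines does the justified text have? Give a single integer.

Answer: 13

Derivation:
Line 1: ['release'] (min_width=7, slack=5)
Line 2: ['memory', 'cat'] (min_width=10, slack=2)
Line 3: ['laboratory'] (min_width=10, slack=2)
Line 4: ['wind', 'display'] (min_width=12, slack=0)
Line 5: ['a', 'wolf', 'bee'] (min_width=10, slack=2)
Line 6: ['security'] (min_width=8, slack=4)
Line 7: ['black', 'dog'] (min_width=9, slack=3)
Line 8: ['cloud', 'young'] (min_width=11, slack=1)
Line 9: ['deep'] (min_width=4, slack=8)
Line 10: ['computer'] (min_width=8, slack=4)
Line 11: ['dolphin'] (min_width=7, slack=5)
Line 12: ['letter', 'fire'] (min_width=11, slack=1)
Line 13: ['a', 'python'] (min_width=8, slack=4)
Total lines: 13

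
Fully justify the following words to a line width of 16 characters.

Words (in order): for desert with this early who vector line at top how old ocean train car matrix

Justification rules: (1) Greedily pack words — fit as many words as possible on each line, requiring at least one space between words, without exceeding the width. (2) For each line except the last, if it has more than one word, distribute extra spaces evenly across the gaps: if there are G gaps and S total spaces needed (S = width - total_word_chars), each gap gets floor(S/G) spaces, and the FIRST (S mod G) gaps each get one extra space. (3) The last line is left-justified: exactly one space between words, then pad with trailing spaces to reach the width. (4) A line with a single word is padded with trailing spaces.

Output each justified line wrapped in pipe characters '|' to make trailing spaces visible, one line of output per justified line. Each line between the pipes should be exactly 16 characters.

Line 1: ['for', 'desert', 'with'] (min_width=15, slack=1)
Line 2: ['this', 'early', 'who'] (min_width=14, slack=2)
Line 3: ['vector', 'line', 'at'] (min_width=14, slack=2)
Line 4: ['top', 'how', 'old'] (min_width=11, slack=5)
Line 5: ['ocean', 'train', 'car'] (min_width=15, slack=1)
Line 6: ['matrix'] (min_width=6, slack=10)

Answer: |for  desert with|
|this  early  who|
|vector  line  at|
|top    how   old|
|ocean  train car|
|matrix          |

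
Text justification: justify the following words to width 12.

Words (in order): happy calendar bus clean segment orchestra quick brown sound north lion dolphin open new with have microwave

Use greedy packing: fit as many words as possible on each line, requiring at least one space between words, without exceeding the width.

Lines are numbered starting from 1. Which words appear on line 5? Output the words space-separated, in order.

Line 1: ['happy'] (min_width=5, slack=7)
Line 2: ['calendar', 'bus'] (min_width=12, slack=0)
Line 3: ['clean'] (min_width=5, slack=7)
Line 4: ['segment'] (min_width=7, slack=5)
Line 5: ['orchestra'] (min_width=9, slack=3)
Line 6: ['quick', 'brown'] (min_width=11, slack=1)
Line 7: ['sound', 'north'] (min_width=11, slack=1)
Line 8: ['lion', 'dolphin'] (min_width=12, slack=0)
Line 9: ['open', 'new'] (min_width=8, slack=4)
Line 10: ['with', 'have'] (min_width=9, slack=3)
Line 11: ['microwave'] (min_width=9, slack=3)

Answer: orchestra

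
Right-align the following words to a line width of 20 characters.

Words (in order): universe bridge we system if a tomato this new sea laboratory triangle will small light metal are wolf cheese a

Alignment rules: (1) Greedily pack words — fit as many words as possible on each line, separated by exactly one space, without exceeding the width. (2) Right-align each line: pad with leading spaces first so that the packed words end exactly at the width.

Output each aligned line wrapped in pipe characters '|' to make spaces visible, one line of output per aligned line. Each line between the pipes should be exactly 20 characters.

Line 1: ['universe', 'bridge', 'we'] (min_width=18, slack=2)
Line 2: ['system', 'if', 'a', 'tomato'] (min_width=18, slack=2)
Line 3: ['this', 'new', 'sea'] (min_width=12, slack=8)
Line 4: ['laboratory', 'triangle'] (min_width=19, slack=1)
Line 5: ['will', 'small', 'light'] (min_width=16, slack=4)
Line 6: ['metal', 'are', 'wolf'] (min_width=14, slack=6)
Line 7: ['cheese', 'a'] (min_width=8, slack=12)

Answer: |  universe bridge we|
|  system if a tomato|
|        this new sea|
| laboratory triangle|
|    will small light|
|      metal are wolf|
|            cheese a|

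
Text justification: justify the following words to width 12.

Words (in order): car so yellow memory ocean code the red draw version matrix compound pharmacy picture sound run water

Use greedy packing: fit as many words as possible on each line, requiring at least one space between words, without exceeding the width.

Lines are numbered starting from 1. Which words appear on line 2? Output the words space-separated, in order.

Answer: yellow

Derivation:
Line 1: ['car', 'so'] (min_width=6, slack=6)
Line 2: ['yellow'] (min_width=6, slack=6)
Line 3: ['memory', 'ocean'] (min_width=12, slack=0)
Line 4: ['code', 'the', 'red'] (min_width=12, slack=0)
Line 5: ['draw', 'version'] (min_width=12, slack=0)
Line 6: ['matrix'] (min_width=6, slack=6)
Line 7: ['compound'] (min_width=8, slack=4)
Line 8: ['pharmacy'] (min_width=8, slack=4)
Line 9: ['picture'] (min_width=7, slack=5)
Line 10: ['sound', 'run'] (min_width=9, slack=3)
Line 11: ['water'] (min_width=5, slack=7)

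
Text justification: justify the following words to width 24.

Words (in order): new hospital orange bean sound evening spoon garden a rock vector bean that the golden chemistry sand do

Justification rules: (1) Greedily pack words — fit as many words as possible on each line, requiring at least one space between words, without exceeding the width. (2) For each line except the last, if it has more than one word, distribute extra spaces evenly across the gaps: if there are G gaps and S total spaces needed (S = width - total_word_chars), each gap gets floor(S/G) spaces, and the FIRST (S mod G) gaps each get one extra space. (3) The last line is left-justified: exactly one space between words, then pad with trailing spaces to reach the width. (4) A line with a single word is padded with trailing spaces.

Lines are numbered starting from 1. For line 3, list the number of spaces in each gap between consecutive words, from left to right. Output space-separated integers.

Line 1: ['new', 'hospital', 'orange', 'bean'] (min_width=24, slack=0)
Line 2: ['sound', 'evening', 'spoon'] (min_width=19, slack=5)
Line 3: ['garden', 'a', 'rock', 'vector'] (min_width=20, slack=4)
Line 4: ['bean', 'that', 'the', 'golden'] (min_width=20, slack=4)
Line 5: ['chemistry', 'sand', 'do'] (min_width=17, slack=7)

Answer: 3 2 2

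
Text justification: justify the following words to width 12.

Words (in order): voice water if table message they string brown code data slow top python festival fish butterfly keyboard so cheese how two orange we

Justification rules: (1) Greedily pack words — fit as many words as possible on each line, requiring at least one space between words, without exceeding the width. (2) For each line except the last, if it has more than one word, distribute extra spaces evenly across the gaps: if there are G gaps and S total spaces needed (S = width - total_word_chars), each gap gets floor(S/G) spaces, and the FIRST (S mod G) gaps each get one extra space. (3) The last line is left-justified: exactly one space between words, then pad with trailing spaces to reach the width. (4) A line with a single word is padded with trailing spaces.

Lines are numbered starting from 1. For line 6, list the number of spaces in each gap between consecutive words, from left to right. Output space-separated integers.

Line 1: ['voice', 'water'] (min_width=11, slack=1)
Line 2: ['if', 'table'] (min_width=8, slack=4)
Line 3: ['message', 'they'] (min_width=12, slack=0)
Line 4: ['string', 'brown'] (min_width=12, slack=0)
Line 5: ['code', 'data'] (min_width=9, slack=3)
Line 6: ['slow', 'top'] (min_width=8, slack=4)
Line 7: ['python'] (min_width=6, slack=6)
Line 8: ['festival'] (min_width=8, slack=4)
Line 9: ['fish'] (min_width=4, slack=8)
Line 10: ['butterfly'] (min_width=9, slack=3)
Line 11: ['keyboard', 'so'] (min_width=11, slack=1)
Line 12: ['cheese', 'how'] (min_width=10, slack=2)
Line 13: ['two', 'orange'] (min_width=10, slack=2)
Line 14: ['we'] (min_width=2, slack=10)

Answer: 5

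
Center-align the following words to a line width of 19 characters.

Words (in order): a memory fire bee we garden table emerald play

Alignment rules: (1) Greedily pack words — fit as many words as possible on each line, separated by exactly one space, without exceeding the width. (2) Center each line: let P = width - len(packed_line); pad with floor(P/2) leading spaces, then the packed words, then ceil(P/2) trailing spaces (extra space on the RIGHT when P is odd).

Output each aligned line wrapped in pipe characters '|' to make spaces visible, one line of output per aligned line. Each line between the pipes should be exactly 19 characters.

Line 1: ['a', 'memory', 'fire', 'bee'] (min_width=17, slack=2)
Line 2: ['we', 'garden', 'table'] (min_width=15, slack=4)
Line 3: ['emerald', 'play'] (min_width=12, slack=7)

Answer: | a memory fire bee |
|  we garden table  |
|   emerald play    |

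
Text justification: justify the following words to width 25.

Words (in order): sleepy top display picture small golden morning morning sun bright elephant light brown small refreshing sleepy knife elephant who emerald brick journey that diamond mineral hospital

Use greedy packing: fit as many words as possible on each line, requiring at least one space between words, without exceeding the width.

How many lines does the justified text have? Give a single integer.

Line 1: ['sleepy', 'top', 'display'] (min_width=18, slack=7)
Line 2: ['picture', 'small', 'golden'] (min_width=20, slack=5)
Line 3: ['morning', 'morning', 'sun'] (min_width=19, slack=6)
Line 4: ['bright', 'elephant', 'light'] (min_width=21, slack=4)
Line 5: ['brown', 'small', 'refreshing'] (min_width=22, slack=3)
Line 6: ['sleepy', 'knife', 'elephant', 'who'] (min_width=25, slack=0)
Line 7: ['emerald', 'brick', 'journey'] (min_width=21, slack=4)
Line 8: ['that', 'diamond', 'mineral'] (min_width=20, slack=5)
Line 9: ['hospital'] (min_width=8, slack=17)
Total lines: 9

Answer: 9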